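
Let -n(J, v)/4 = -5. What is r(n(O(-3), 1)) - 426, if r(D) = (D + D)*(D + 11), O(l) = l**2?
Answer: 814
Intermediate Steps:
n(J, v) = 20 (n(J, v) = -4*(-5) = 20)
r(D) = 2*D*(11 + D) (r(D) = (2*D)*(11 + D) = 2*D*(11 + D))
r(n(O(-3), 1)) - 426 = 2*20*(11 + 20) - 426 = 2*20*31 - 426 = 1240 - 426 = 814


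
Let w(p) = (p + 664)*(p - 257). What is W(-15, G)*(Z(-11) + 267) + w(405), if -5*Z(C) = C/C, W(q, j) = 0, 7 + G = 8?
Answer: 158212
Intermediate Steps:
G = 1 (G = -7 + 8 = 1)
Z(C) = -1/5 (Z(C) = -C/(5*C) = -1/5*1 = -1/5)
w(p) = (-257 + p)*(664 + p) (w(p) = (664 + p)*(-257 + p) = (-257 + p)*(664 + p))
W(-15, G)*(Z(-11) + 267) + w(405) = 0*(-1/5 + 267) + (-170648 + 405**2 + 407*405) = 0*(1334/5) + (-170648 + 164025 + 164835) = 0 + 158212 = 158212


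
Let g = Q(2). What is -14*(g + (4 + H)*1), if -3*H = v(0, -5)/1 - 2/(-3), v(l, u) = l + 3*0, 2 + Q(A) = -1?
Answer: -98/9 ≈ -10.889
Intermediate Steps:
Q(A) = -3 (Q(A) = -2 - 1 = -3)
g = -3
v(l, u) = l (v(l, u) = l + 0 = l)
H = -2/9 (H = -(0/1 - 2/(-3))/3 = -(0*1 - 2*(-⅓))/3 = -(0 + ⅔)/3 = -⅓*⅔ = -2/9 ≈ -0.22222)
-14*(g + (4 + H)*1) = -14*(-3 + (4 - 2/9)*1) = -14*(-3 + (34/9)*1) = -14*(-3 + 34/9) = -14*7/9 = -98/9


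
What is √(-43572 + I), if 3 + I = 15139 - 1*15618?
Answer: I*√44054 ≈ 209.89*I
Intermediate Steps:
I = -482 (I = -3 + (15139 - 1*15618) = -3 + (15139 - 15618) = -3 - 479 = -482)
√(-43572 + I) = √(-43572 - 482) = √(-44054) = I*√44054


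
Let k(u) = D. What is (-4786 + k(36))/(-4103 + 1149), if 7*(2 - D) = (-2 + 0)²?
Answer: 16746/10339 ≈ 1.6197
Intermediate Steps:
D = 10/7 (D = 2 - (-2 + 0)²/7 = 2 - ⅐*(-2)² = 2 - ⅐*4 = 2 - 4/7 = 10/7 ≈ 1.4286)
k(u) = 10/7
(-4786 + k(36))/(-4103 + 1149) = (-4786 + 10/7)/(-4103 + 1149) = -33492/7/(-2954) = -33492/7*(-1/2954) = 16746/10339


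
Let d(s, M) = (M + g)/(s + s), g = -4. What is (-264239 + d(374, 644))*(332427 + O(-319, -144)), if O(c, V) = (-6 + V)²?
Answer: -17537842100091/187 ≈ -9.3785e+10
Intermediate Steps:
d(s, M) = (-4 + M)/(2*s) (d(s, M) = (M - 4)/(s + s) = (-4 + M)/((2*s)) = (-4 + M)*(1/(2*s)) = (-4 + M)/(2*s))
(-264239 + d(374, 644))*(332427 + O(-319, -144)) = (-264239 + (½)*(-4 + 644)/374)*(332427 + (-6 - 144)²) = (-264239 + (½)*(1/374)*640)*(332427 + (-150)²) = (-264239 + 160/187)*(332427 + 22500) = -49412533/187*354927 = -17537842100091/187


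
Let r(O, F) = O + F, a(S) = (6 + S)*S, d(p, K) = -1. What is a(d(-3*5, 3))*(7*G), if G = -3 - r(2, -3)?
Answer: 70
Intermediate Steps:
a(S) = S*(6 + S)
r(O, F) = F + O
G = -2 (G = -3 - (-3 + 2) = -3 - 1*(-1) = -3 + 1 = -2)
a(d(-3*5, 3))*(7*G) = (-(6 - 1))*(7*(-2)) = -1*5*(-14) = -5*(-14) = 70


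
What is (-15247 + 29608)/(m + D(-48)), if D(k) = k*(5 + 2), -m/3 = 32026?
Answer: -4787/32138 ≈ -0.14895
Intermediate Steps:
m = -96078 (m = -3*32026 = -96078)
D(k) = 7*k (D(k) = k*7 = 7*k)
(-15247 + 29608)/(m + D(-48)) = (-15247 + 29608)/(-96078 + 7*(-48)) = 14361/(-96078 - 336) = 14361/(-96414) = 14361*(-1/96414) = -4787/32138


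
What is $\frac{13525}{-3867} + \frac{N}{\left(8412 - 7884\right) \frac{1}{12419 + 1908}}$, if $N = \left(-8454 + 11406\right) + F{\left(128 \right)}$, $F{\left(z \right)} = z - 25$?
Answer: $\frac{56415841265}{680592} \approx 82892.0$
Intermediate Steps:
$F{\left(z \right)} = -25 + z$
$N = 3055$ ($N = \left(-8454 + 11406\right) + \left(-25 + 128\right) = 2952 + 103 = 3055$)
$\frac{13525}{-3867} + \frac{N}{\left(8412 - 7884\right) \frac{1}{12419 + 1908}} = \frac{13525}{-3867} + \frac{3055}{\left(8412 - 7884\right) \frac{1}{12419 + 1908}} = 13525 \left(- \frac{1}{3867}\right) + \frac{3055}{528 \cdot \frac{1}{14327}} = - \frac{13525}{3867} + \frac{3055}{528 \cdot \frac{1}{14327}} = - \frac{13525}{3867} + \frac{3055}{\frac{528}{14327}} = - \frac{13525}{3867} + 3055 \cdot \frac{14327}{528} = - \frac{13525}{3867} + \frac{43768985}{528} = \frac{56415841265}{680592}$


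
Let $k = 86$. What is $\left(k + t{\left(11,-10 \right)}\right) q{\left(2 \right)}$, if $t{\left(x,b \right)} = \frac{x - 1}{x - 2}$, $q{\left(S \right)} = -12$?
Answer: $- \frac{3136}{3} \approx -1045.3$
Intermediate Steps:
$t{\left(x,b \right)} = \frac{-1 + x}{-2 + x}$
$\left(k + t{\left(11,-10 \right)}\right) q{\left(2 \right)} = \left(86 + \frac{-1 + 11}{-2 + 11}\right) \left(-12\right) = \left(86 + \frac{1}{9} \cdot 10\right) \left(-12\right) = \left(86 + \frac{10}{9}\right) \left(-12\right) = \frac{784}{9} \left(-12\right) = - \frac{3136}{3}$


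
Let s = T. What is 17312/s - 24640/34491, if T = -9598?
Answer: -416801456/165522309 ≈ -2.5181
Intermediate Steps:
s = -9598
17312/s - 24640/34491 = 17312/(-9598) - 24640/34491 = 17312*(-1/9598) - 24640*1/34491 = -8656/4799 - 24640/34491 = -416801456/165522309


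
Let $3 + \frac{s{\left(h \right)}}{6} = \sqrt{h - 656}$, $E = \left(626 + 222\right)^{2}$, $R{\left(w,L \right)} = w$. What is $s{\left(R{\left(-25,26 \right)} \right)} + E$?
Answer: $719086 + 6 i \sqrt{681} \approx 7.1909 \cdot 10^{5} + 156.58 i$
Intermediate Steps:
$E = 719104$ ($E = 848^{2} = 719104$)
$s{\left(h \right)} = -18 + 6 \sqrt{-656 + h}$ ($s{\left(h \right)} = -18 + 6 \sqrt{h - 656} = -18 + 6 \sqrt{-656 + h}$)
$s{\left(R{\left(-25,26 \right)} \right)} + E = \left(-18 + 6 \sqrt{-656 - 25}\right) + 719104 = \left(-18 + 6 \sqrt{-681}\right) + 719104 = \left(-18 + 6 i \sqrt{681}\right) + 719104 = 719086 + 6 i \sqrt{681}$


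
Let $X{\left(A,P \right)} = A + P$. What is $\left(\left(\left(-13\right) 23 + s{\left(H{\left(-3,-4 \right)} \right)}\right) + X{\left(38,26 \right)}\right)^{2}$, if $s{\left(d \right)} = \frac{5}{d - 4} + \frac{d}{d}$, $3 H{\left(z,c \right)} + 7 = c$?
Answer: $\frac{29127609}{529} \approx 55062.0$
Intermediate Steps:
$H{\left(z,c \right)} = - \frac{7}{3} + \frac{c}{3}$
$s{\left(d \right)} = 1 + \frac{5}{-4 + d}$ ($s{\left(d \right)} = \frac{5}{-4 + d} + 1 = 1 + \frac{5}{-4 + d}$)
$\left(\left(\left(-13\right) 23 + s{\left(H{\left(-3,-4 \right)} \right)}\right) + X{\left(38,26 \right)}\right)^{2} = \left(\left(\left(-13\right) 23 + \frac{1 + \left(- \frac{7}{3} + \frac{1}{3} \left(-4\right)\right)}{-4 + \left(- \frac{7}{3} + \frac{1}{3} \left(-4\right)\right)}\right) + \left(38 + 26\right)\right)^{2} = \left(\left(-299 + \frac{1 - \frac{11}{3}}{-4 - \frac{11}{3}}\right) + 64\right)^{2} = \left(\left(-299 + \frac{1}{- \frac{23}{3}} \left(- \frac{8}{3}\right)\right) + 64\right)^{2} = \left(\left(-299 - - \frac{8}{23}\right) + 64\right)^{2} = \left(\left(-299 + \frac{8}{23}\right) + 64\right)^{2} = \left(- \frac{6869}{23} + 64\right)^{2} = \left(- \frac{5397}{23}\right)^{2} = \frac{29127609}{529}$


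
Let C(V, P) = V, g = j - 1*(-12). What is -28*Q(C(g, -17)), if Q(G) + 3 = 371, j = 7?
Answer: -10304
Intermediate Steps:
g = 19 (g = 7 - 1*(-12) = 7 + 12 = 19)
Q(G) = 368 (Q(G) = -3 + 371 = 368)
-28*Q(C(g, -17)) = -28*368 = -10304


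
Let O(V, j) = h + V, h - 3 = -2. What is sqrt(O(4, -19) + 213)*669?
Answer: 669*sqrt(218) ≈ 9877.7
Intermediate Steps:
h = 1 (h = 3 - 2 = 1)
O(V, j) = 1 + V
sqrt(O(4, -19) + 213)*669 = sqrt((1 + 4) + 213)*669 = sqrt(5 + 213)*669 = sqrt(218)*669 = 669*sqrt(218)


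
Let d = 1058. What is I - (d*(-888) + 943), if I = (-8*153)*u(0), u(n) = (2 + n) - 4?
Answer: 941009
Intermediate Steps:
u(n) = -2 + n
I = 2448 (I = (-8*153)*(-2 + 0) = -1224*(-2) = 2448)
I - (d*(-888) + 943) = 2448 - (1058*(-888) + 943) = 2448 - (-939504 + 943) = 2448 - 1*(-938561) = 2448 + 938561 = 941009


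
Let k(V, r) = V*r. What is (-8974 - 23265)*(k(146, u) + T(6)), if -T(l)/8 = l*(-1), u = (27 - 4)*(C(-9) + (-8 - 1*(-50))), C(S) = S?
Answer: -3574080018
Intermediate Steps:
u = 759 (u = (27 - 4)*(-9 + (-8 - 1*(-50))) = 23*(-9 + (-8 + 50)) = 23*(-9 + 42) = 23*33 = 759)
T(l) = 8*l (T(l) = -8*l*(-1) = -(-8)*l = 8*l)
(-8974 - 23265)*(k(146, u) + T(6)) = (-8974 - 23265)*(146*759 + 8*6) = -32239*(110814 + 48) = -32239*110862 = -3574080018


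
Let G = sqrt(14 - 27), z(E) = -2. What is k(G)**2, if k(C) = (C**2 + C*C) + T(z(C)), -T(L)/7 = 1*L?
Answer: 144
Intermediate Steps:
T(L) = -7*L
G = I*sqrt(13) (G = sqrt(-13) = I*sqrt(13) ≈ 3.6056*I)
k(C) = 14 + 2*C**2 (k(C) = (C**2 + C*C) - 7*(-2) = (C**2 + C**2) + 14 = 2*C**2 + 14 = 14 + 2*C**2)
k(G)**2 = (14 + 2*(I*sqrt(13))**2)**2 = (14 + 2*(-13))**2 = (14 - 26)**2 = (-12)**2 = 144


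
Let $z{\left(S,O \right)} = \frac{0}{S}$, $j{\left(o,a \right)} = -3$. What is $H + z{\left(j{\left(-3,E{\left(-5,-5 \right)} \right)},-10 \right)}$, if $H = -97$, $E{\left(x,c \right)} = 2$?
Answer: $-97$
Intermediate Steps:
$z{\left(S,O \right)} = 0$
$H + z{\left(j{\left(-3,E{\left(-5,-5 \right)} \right)},-10 \right)} = -97 + 0 = -97$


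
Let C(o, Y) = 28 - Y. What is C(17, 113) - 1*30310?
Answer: -30395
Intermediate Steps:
C(17, 113) - 1*30310 = (28 - 1*113) - 1*30310 = (28 - 113) - 30310 = -85 - 30310 = -30395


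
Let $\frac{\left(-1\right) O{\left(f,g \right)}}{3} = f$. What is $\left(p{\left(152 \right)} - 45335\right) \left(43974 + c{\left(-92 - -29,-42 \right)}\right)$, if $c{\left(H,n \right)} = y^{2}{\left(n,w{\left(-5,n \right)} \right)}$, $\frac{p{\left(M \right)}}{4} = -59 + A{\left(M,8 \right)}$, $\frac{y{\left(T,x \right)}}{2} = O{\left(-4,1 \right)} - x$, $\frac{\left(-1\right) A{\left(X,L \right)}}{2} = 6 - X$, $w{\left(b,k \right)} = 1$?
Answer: $-1974068574$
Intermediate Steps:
$A{\left(X,L \right)} = -12 + 2 X$ ($A{\left(X,L \right)} = - 2 \left(6 - X\right) = -12 + 2 X$)
$O{\left(f,g \right)} = - 3 f$
$y{\left(T,x \right)} = 24 - 2 x$ ($y{\left(T,x \right)} = 2 \left(\left(-3\right) \left(-4\right) - x\right) = 2 \left(12 - x\right) = 24 - 2 x$)
$p{\left(M \right)} = -284 + 8 M$ ($p{\left(M \right)} = 4 \left(-59 + \left(-12 + 2 M\right)\right) = 4 \left(-71 + 2 M\right) = -284 + 8 M$)
$c{\left(H,n \right)} = 484$ ($c{\left(H,n \right)} = \left(24 - 2\right)^{2} = 22^{2} = 484$)
$\left(p{\left(152 \right)} - 45335\right) \left(43974 + c{\left(-92 - -29,-42 \right)}\right) = \left(\left(-284 + 8 \cdot 152\right) - 45335\right) \left(43974 + 484\right) = \left(\left(-284 + 1216\right) - 45335\right) 44458 = \left(932 - 45335\right) 44458 = \left(-44403\right) 44458 = -1974068574$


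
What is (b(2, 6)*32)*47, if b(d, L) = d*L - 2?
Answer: 15040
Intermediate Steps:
b(d, L) = -2 + L*d (b(d, L) = L*d - 2 = -2 + L*d)
(b(2, 6)*32)*47 = ((-2 + 6*2)*32)*47 = ((-2 + 12)*32)*47 = (10*32)*47 = 320*47 = 15040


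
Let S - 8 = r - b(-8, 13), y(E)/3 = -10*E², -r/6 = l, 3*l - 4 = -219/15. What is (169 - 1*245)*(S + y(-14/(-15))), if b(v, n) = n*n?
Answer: 189164/15 ≈ 12611.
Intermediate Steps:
b(v, n) = n²
l = -53/15 (l = 4/3 + (-219/15)/3 = 4/3 + (-219*1/15)/3 = 4/3 + (⅓)*(-73/5) = 4/3 - 73/15 = -53/15 ≈ -3.5333)
r = 106/5 (r = -6*(-53/15) = 106/5 ≈ 21.200)
y(E) = -30*E² (y(E) = 3*(-10*E²) = -30*E²)
S = -699/5 (S = 8 + (106/5 - 1*13²) = 8 + (106/5 - 1*169) = 8 + (106/5 - 169) = 8 - 739/5 = -699/5 ≈ -139.80)
(169 - 1*245)*(S + y(-14/(-15))) = (169 - 1*245)*(-699/5 - 30*(-14/(-15))²) = (169 - 245)*(-699/5 - 30*(-14*(-1/15))²) = -76*(-699/5 - 30*(14/15)²) = -76*(-699/5 - 30*196/225) = -76*(-699/5 - 392/15) = -76*(-2489/15) = 189164/15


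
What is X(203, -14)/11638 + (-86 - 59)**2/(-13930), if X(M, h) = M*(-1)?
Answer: -12375837/8105867 ≈ -1.5268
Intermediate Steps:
X(M, h) = -M
X(203, -14)/11638 + (-86 - 59)**2/(-13930) = -1*203/11638 + (-86 - 59)**2/(-13930) = -203*1/11638 + (-145)**2*(-1/13930) = -203/11638 + 21025*(-1/13930) = -203/11638 - 4205/2786 = -12375837/8105867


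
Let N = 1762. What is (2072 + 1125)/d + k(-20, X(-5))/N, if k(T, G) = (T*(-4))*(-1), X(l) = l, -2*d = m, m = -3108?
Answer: 2754397/1369074 ≈ 2.0119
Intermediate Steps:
d = 1554 (d = -½*(-3108) = 1554)
k(T, G) = 4*T (k(T, G) = -4*T*(-1) = 4*T)
(2072 + 1125)/d + k(-20, X(-5))/N = (2072 + 1125)/1554 + (4*(-20))/1762 = 3197*(1/1554) - 80*1/1762 = 3197/1554 - 40/881 = 2754397/1369074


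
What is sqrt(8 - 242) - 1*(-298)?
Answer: 298 + 3*I*sqrt(26) ≈ 298.0 + 15.297*I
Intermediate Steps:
sqrt(8 - 242) - 1*(-298) = sqrt(-234) + 298 = 3*I*sqrt(26) + 298 = 298 + 3*I*sqrt(26)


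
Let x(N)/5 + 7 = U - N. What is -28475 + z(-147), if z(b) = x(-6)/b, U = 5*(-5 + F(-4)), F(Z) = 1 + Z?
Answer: -4185620/147 ≈ -28474.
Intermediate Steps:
U = -40 (U = 5*(-5 + (1 - 4)) = 5*(-5 - 3) = 5*(-8) = -40)
x(N) = -235 - 5*N (x(N) = -35 + 5*(-40 - N) = -35 + (-200 - 5*N) = -235 - 5*N)
z(b) = -205/b (z(b) = (-235 - 5*(-6))/b = (-235 + 30)/b = -205/b)
-28475 + z(-147) = -28475 - 205/(-147) = -28475 - 205*(-1/147) = -28475 + 205/147 = -4185620/147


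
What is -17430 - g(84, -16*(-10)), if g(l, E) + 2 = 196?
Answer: -17624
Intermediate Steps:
g(l, E) = 194 (g(l, E) = -2 + 196 = 194)
-17430 - g(84, -16*(-10)) = -17430 - 1*194 = -17430 - 194 = -17624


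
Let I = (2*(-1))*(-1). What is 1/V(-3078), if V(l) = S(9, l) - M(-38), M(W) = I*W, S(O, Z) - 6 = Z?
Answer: -1/2996 ≈ -0.00033378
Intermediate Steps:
S(O, Z) = 6 + Z
I = 2 (I = -2*(-1) = 2)
M(W) = 2*W
V(l) = 82 + l (V(l) = (6 + l) - 2*(-38) = (6 + l) - 1*(-76) = (6 + l) + 76 = 82 + l)
1/V(-3078) = 1/(82 - 3078) = 1/(-2996) = -1/2996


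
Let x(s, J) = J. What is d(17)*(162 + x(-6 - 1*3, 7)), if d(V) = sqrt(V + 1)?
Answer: 507*sqrt(2) ≈ 717.01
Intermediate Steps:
d(V) = sqrt(1 + V)
d(17)*(162 + x(-6 - 1*3, 7)) = sqrt(1 + 17)*(162 + 7) = sqrt(18)*169 = (3*sqrt(2))*169 = 507*sqrt(2)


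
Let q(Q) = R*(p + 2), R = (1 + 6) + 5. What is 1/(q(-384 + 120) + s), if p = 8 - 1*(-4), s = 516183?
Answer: 1/516351 ≈ 1.9367e-6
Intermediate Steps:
R = 12 (R = 7 + 5 = 12)
p = 12 (p = 8 + 4 = 12)
q(Q) = 168 (q(Q) = 12*(12 + 2) = 12*14 = 168)
1/(q(-384 + 120) + s) = 1/(168 + 516183) = 1/516351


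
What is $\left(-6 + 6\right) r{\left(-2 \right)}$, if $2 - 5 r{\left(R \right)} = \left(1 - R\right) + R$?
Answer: $0$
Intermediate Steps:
$r{\left(R \right)} = \frac{1}{5}$ ($r{\left(R \right)} = \frac{2}{5} - \frac{\left(1 - R\right) + R}{5} = \frac{2}{5} - \frac{1}{5} = \frac{1}{5}$)
$\left(-6 + 6\right) r{\left(-2 \right)} = \left(-6 + 6\right) \frac{1}{5} = 0 \cdot \frac{1}{5} = 0$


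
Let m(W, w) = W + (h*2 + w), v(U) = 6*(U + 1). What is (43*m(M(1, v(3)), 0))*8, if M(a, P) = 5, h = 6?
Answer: 5848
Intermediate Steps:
v(U) = 6 + 6*U (v(U) = 6*(1 + U) = 6 + 6*U)
m(W, w) = 12 + W + w (m(W, w) = W + (6*2 + w) = W + (12 + w) = 12 + W + w)
(43*m(M(1, v(3)), 0))*8 = (43*(12 + 5 + 0))*8 = (43*17)*8 = 731*8 = 5848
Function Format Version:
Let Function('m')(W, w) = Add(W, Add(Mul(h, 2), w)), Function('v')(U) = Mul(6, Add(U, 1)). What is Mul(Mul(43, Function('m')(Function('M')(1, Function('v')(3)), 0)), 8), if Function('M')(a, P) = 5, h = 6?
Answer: 5848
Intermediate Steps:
Function('v')(U) = Add(6, Mul(6, U)) (Function('v')(U) = Mul(6, Add(1, U)) = Add(6, Mul(6, U)))
Function('m')(W, w) = Add(12, W, w) (Function('m')(W, w) = Add(W, Add(Mul(6, 2), w)) = Add(W, Add(12, w)) = Add(12, W, w))
Mul(Mul(43, Function('m')(Function('M')(1, Function('v')(3)), 0)), 8) = Mul(Mul(43, Add(12, 5, 0)), 8) = Mul(Mul(43, 17), 8) = Mul(731, 8) = 5848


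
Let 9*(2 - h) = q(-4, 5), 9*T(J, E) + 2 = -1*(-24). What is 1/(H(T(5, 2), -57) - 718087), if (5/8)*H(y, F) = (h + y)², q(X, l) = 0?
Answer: -81/58162487 ≈ -1.3927e-6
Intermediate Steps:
T(J, E) = 22/9 (T(J, E) = -2/9 + (-1*(-24))/9 = -2/9 + (⅑)*24 = -2/9 + 8/3 = 22/9)
h = 2 (h = 2 - ⅑*0 = 2 + 0 = 2)
H(y, F) = 8*(2 + y)²/5
1/(H(T(5, 2), -57) - 718087) = 1/(8*(2 + 22/9)²/5 - 718087) = 1/(8*(40/9)²/5 - 718087) = 1/((8/5)*(1600/81) - 718087) = 1/(2560/81 - 718087) = 1/(-58162487/81) = -81/58162487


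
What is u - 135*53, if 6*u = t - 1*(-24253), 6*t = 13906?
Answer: -24539/9 ≈ -2726.6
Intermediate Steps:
t = 6953/3 (t = (⅙)*13906 = 6953/3 ≈ 2317.7)
u = 39856/9 (u = (6953/3 - 1*(-24253))/6 = (6953/3 + 24253)/6 = (⅙)*(79712/3) = 39856/9 ≈ 4428.4)
u - 135*53 = 39856/9 - 135*53 = 39856/9 - 1*7155 = 39856/9 - 7155 = -24539/9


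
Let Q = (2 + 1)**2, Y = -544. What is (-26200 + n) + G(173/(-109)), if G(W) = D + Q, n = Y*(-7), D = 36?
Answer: -22347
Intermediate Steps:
Q = 9 (Q = 3**2 = 9)
n = 3808 (n = -544*(-7) = 3808)
G(W) = 45 (G(W) = 36 + 9 = 45)
(-26200 + n) + G(173/(-109)) = (-26200 + 3808) + 45 = -22392 + 45 = -22347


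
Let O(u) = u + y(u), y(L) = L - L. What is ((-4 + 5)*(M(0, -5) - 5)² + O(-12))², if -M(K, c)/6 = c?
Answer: 375769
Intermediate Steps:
y(L) = 0
M(K, c) = -6*c
O(u) = u (O(u) = u + 0 = u)
((-4 + 5)*(M(0, -5) - 5)² + O(-12))² = ((-4 + 5)*(-6*(-5) - 5)² - 12)² = (1*(30 - 5)² - 12)² = (1*25² - 12)² = (1*625 - 12)² = (625 - 12)² = 613² = 375769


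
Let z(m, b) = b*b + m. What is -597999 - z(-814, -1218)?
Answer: -2080709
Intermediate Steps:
z(m, b) = m + b² (z(m, b) = b² + m = m + b²)
-597999 - z(-814, -1218) = -597999 - (-814 + (-1218)²) = -597999 - (-814 + 1483524) = -597999 - 1*1482710 = -597999 - 1482710 = -2080709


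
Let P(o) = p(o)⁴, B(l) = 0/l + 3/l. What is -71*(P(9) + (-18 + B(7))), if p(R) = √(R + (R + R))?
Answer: -353580/7 ≈ -50511.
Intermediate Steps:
p(R) = √3*√R (p(R) = √(R + 2*R) = √(3*R) = √3*√R)
B(l) = 3/l (B(l) = 0 + 3/l = 3/l)
P(o) = 9*o² (P(o) = (√3*√o)⁴ = 9*o²)
-71*(P(9) + (-18 + B(7))) = -71*(9*9² + (-18 + 3/7)) = -71*(9*81 + (-18 + 3*(⅐))) = -71*(729 + (-18 + 3/7)) = -71*(729 - 123/7) = -71*4980/7 = -353580/7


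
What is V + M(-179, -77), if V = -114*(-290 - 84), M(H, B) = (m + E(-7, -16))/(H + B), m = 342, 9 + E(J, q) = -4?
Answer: 10914487/256 ≈ 42635.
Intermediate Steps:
E(J, q) = -13 (E(J, q) = -9 - 4 = -13)
M(H, B) = 329/(B + H) (M(H, B) = (342 - 13)/(H + B) = 329/(B + H))
V = 42636 (V = -114*(-374) = 42636)
V + M(-179, -77) = 42636 + 329/(-77 - 179) = 42636 + 329/(-256) = 42636 + 329*(-1/256) = 42636 - 329/256 = 10914487/256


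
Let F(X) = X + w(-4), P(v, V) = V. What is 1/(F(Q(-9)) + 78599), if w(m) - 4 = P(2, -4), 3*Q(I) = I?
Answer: 1/78596 ≈ 1.2723e-5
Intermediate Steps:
Q(I) = I/3
w(m) = 0 (w(m) = 4 - 4 = 0)
F(X) = X (F(X) = X + 0 = X)
1/(F(Q(-9)) + 78599) = 1/((⅓)*(-9) + 78599) = 1/(-3 + 78599) = 1/78596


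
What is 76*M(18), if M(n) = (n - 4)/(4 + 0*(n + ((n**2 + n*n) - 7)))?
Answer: 266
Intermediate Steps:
M(n) = -1 + n/4 (M(n) = (-4 + n)/(4 + 0*(n + ((n**2 + n**2) - 7))) = (-4 + n)/(4 + 0*(n + (2*n**2 - 7))) = (-4 + n)/(4 + 0*(n + (-7 + 2*n**2))) = (-4 + n)/(4 + 0*(-7 + n + 2*n**2)) = (-4 + n)/(4 + 0) = (-4 + n)/4 = (-4 + n)*(1/4) = -1 + n/4)
76*M(18) = 76*(-1 + (1/4)*18) = 76*(-1 + 9/2) = 76*(7/2) = 266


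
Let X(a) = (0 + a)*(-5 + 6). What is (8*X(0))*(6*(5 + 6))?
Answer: 0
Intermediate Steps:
X(a) = a (X(a) = a*1 = a)
(8*X(0))*(6*(5 + 6)) = (8*0)*(6*(5 + 6)) = 0*(6*11) = 0*66 = 0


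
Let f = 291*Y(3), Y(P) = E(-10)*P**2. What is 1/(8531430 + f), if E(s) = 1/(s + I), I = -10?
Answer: 20/170625981 ≈ 1.1722e-7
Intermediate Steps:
E(s) = 1/(-10 + s) (E(s) = 1/(s - 10) = 1/(-10 + s))
Y(P) = -P**2/20 (Y(P) = P**2/(-10 - 10) = P**2/(-20) = -P**2/20)
f = -2619/20 (f = 291*(-1/20*3**2) = 291*(-1/20*9) = 291*(-9/20) = -2619/20 ≈ -130.95)
1/(8531430 + f) = 1/(8531430 - 2619/20) = 1/(170625981/20) = 20/170625981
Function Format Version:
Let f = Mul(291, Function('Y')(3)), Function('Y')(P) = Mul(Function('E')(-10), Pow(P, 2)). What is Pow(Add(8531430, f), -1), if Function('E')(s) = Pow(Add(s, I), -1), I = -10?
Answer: Rational(20, 170625981) ≈ 1.1722e-7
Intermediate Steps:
Function('E')(s) = Pow(Add(-10, s), -1) (Function('E')(s) = Pow(Add(s, -10), -1) = Pow(Add(-10, s), -1))
Function('Y')(P) = Mul(Rational(-1, 20), Pow(P, 2)) (Function('Y')(P) = Mul(Pow(Add(-10, -10), -1), Pow(P, 2)) = Mul(Pow(-20, -1), Pow(P, 2)) = Mul(Rational(-1, 20), Pow(P, 2)))
f = Rational(-2619, 20) (f = Mul(291, Mul(Rational(-1, 20), Pow(3, 2))) = Mul(291, Mul(Rational(-1, 20), 9)) = Mul(291, Rational(-9, 20)) = Rational(-2619, 20) ≈ -130.95)
Pow(Add(8531430, f), -1) = Pow(Add(8531430, Rational(-2619, 20)), -1) = Pow(Rational(170625981, 20), -1) = Rational(20, 170625981)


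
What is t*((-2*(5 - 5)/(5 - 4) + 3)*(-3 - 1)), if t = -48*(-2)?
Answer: -1152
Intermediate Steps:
t = 96
t*((-2*(5 - 5)/(5 - 4) + 3)*(-3 - 1)) = 96*((-2*(5 - 5)/(5 - 4) + 3)*(-3 - 1)) = 96*((-0/1 + 3)*(-4)) = 96*((-0 + 3)*(-4)) = 96*((-2*0 + 3)*(-4)) = 96*((0 + 3)*(-4)) = 96*(3*(-4)) = 96*(-12) = -1152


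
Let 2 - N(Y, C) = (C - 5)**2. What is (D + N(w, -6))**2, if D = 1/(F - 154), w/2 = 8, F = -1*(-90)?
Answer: 58018689/4096 ≈ 14165.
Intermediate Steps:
F = 90
w = 16 (w = 2*8 = 16)
D = -1/64 (D = 1/(90 - 154) = 1/(-64) = -1/64 ≈ -0.015625)
N(Y, C) = 2 - (-5 + C)**2 (N(Y, C) = 2 - (C - 5)**2 = 2 - (-5 + C)**2)
(D + N(w, -6))**2 = (-1/64 + (2 - (-5 - 6)**2))**2 = (-1/64 + (2 - 1*(-11)**2))**2 = (-1/64 + (2 - 1*121))**2 = (-1/64 + (2 - 121))**2 = (-1/64 - 119)**2 = (-7617/64)**2 = 58018689/4096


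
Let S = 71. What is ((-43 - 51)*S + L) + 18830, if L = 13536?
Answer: 25692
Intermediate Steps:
((-43 - 51)*S + L) + 18830 = ((-43 - 51)*71 + 13536) + 18830 = (-94*71 + 13536) + 18830 = (-6674 + 13536) + 18830 = 6862 + 18830 = 25692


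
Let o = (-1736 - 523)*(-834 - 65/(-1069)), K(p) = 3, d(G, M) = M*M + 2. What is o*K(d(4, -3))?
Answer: 6041566737/1069 ≈ 5.6516e+6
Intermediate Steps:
d(G, M) = 2 + M**2 (d(G, M) = M**2 + 2 = 2 + M**2)
o = 2013855579/1069 (o = -2259*(-834 - 65*(-1/1069)) = -2259*(-834 + 65/1069) = -2259*(-891481/1069) = 2013855579/1069 ≈ 1.8839e+6)
o*K(d(4, -3)) = (2013855579/1069)*3 = 6041566737/1069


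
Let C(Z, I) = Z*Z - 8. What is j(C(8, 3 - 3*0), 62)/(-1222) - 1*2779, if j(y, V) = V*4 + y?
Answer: -1698121/611 ≈ -2779.3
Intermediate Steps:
C(Z, I) = -8 + Z² (C(Z, I) = Z² - 8 = -8 + Z²)
j(y, V) = y + 4*V (j(y, V) = 4*V + y = y + 4*V)
j(C(8, 3 - 3*0), 62)/(-1222) - 1*2779 = ((-8 + 8²) + 4*62)/(-1222) - 1*2779 = ((-8 + 64) + 248)*(-1/1222) - 2779 = (56 + 248)*(-1/1222) - 2779 = 304*(-1/1222) - 2779 = -152/611 - 2779 = -1698121/611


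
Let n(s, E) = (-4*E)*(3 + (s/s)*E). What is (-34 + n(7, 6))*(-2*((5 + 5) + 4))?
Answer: 7000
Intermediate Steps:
n(s, E) = -4*E*(3 + E) (n(s, E) = (-4*E)*(3 + 1*E) = (-4*E)*(3 + E) = -4*E*(3 + E))
(-34 + n(7, 6))*(-2*((5 + 5) + 4)) = (-34 - 4*6*(3 + 6))*(-2*((5 + 5) + 4)) = (-34 - 4*6*9)*(-2*(10 + 4)) = (-34 - 216)*(-2*14) = -250*(-28) = 7000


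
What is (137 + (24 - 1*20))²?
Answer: 19881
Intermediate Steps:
(137 + (24 - 1*20))² = (137 + (24 - 20))² = (137 + 4)² = 141² = 19881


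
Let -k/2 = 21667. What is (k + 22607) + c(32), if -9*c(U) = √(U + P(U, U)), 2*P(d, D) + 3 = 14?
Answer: -20727 - 5*√6/18 ≈ -20728.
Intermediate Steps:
k = -43334 (k = -2*21667 = -43334)
P(d, D) = 11/2 (P(d, D) = -3/2 + (½)*14 = -3/2 + 7 = 11/2)
c(U) = -√(11/2 + U)/9 (c(U) = -√(U + 11/2)/9 = -√(11/2 + U)/9)
(k + 22607) + c(32) = (-43334 + 22607) - √(22 + 4*32)/18 = -20727 - √(22 + 128)/18 = -20727 - 5*√6/18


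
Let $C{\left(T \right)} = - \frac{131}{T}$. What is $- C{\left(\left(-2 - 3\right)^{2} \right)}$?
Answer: $\frac{131}{25} \approx 5.24$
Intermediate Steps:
$- C{\left(\left(-2 - 3\right)^{2} \right)} = - \frac{-131}{\left(-2 - 3\right)^{2}} = - \frac{-131}{\left(-5\right)^{2}} = - \frac{-131}{25} = \left(-1\right) \left(- \frac{131}{25}\right) = \frac{131}{25}$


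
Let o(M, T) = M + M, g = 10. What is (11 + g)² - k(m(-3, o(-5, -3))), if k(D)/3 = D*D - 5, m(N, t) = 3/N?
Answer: 453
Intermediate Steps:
o(M, T) = 2*M
k(D) = -15 + 3*D² (k(D) = 3*(D*D - 5) = 3*(D² - 5) = 3*(-5 + D²) = -15 + 3*D²)
(11 + g)² - k(m(-3, o(-5, -3))) = (11 + 10)² - (-15 + 3*(3/(-3))²) = 21² - (-15 + 3*(3*(-⅓))²) = 441 - (-15 + 3*(-1)²) = 441 - (-15 + 3*1) = 441 - (-15 + 3) = 441 - 1*(-12) = 441 + 12 = 453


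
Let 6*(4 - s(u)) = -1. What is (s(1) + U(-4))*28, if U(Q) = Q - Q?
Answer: 350/3 ≈ 116.67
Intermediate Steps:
s(u) = 25/6 (s(u) = 4 - 1/6*(-1) = 4 + 1/6 = 25/6)
U(Q) = 0
(s(1) + U(-4))*28 = (25/6 + 0)*28 = (25/6)*28 = 350/3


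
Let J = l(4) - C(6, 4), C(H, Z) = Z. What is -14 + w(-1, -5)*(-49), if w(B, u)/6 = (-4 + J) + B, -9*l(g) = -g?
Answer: 7504/3 ≈ 2501.3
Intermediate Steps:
l(g) = g/9 (l(g) = -(-1)*g/9 = g/9)
J = -32/9 (J = (⅑)*4 - 1*4 = 4/9 - 4 = -32/9 ≈ -3.5556)
w(B, u) = -136/3 + 6*B (w(B, u) = 6*((-4 - 32/9) + B) = 6*(-68/9 + B) = -136/3 + 6*B)
-14 + w(-1, -5)*(-49) = -14 + (-136/3 + 6*(-1))*(-49) = -14 + (-136/3 - 6)*(-49) = -14 - 154/3*(-49) = -14 + 7546/3 = 7504/3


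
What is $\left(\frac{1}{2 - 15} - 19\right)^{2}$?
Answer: $\frac{61504}{169} \approx 363.93$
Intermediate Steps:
$\left(\frac{1}{2 - 15} - 19\right)^{2} = \left(\frac{1}{-13} - 19\right)^{2} = \left(- \frac{1}{13} - 19\right)^{2} = \left(- \frac{248}{13}\right)^{2} = \frac{61504}{169}$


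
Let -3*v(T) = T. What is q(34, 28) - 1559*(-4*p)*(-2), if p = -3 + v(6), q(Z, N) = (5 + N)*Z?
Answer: 63482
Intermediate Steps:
q(Z, N) = Z*(5 + N)
v(T) = -T/3
p = -5 (p = -3 - 1/3*6 = -3 - 2 = -5)
q(34, 28) - 1559*(-4*p)*(-2) = 34*(5 + 28) - 1559*(-4*(-5))*(-2) = 34*33 - 31180*(-2) = 1122 - 1559*(-40) = 1122 + 62360 = 63482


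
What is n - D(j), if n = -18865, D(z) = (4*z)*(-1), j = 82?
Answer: -18537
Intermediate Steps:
D(z) = -4*z
n - D(j) = -18865 - (-4)*82 = -18865 - 1*(-328) = -18865 + 328 = -18537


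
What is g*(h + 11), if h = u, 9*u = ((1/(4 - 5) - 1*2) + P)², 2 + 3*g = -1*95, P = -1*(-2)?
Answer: -9700/27 ≈ -359.26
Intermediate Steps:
P = 2
g = -97/3 (g = -⅔ + (-1*95)/3 = -⅔ + (⅓)*(-95) = -⅔ - 95/3 = -97/3 ≈ -32.333)
u = ⅑ (u = ((1/(4 - 5) - 1*2) + 2)²/9 = ((1/(-1) - 2) + 2)²/9 = ((-1 - 2) + 2)²/9 = (-3 + 2)²/9 = (⅑)*(-1)² = (⅑)*1 = ⅑ ≈ 0.11111)
h = ⅑ ≈ 0.11111
g*(h + 11) = -97*(⅑ + 11)/3 = -97/3*100/9 = -9700/27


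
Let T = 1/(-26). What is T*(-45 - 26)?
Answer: 71/26 ≈ 2.7308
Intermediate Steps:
T = -1/26 ≈ -0.038462
T*(-45 - 26) = -(-45 - 26)/26 = -1/26*(-71) = 71/26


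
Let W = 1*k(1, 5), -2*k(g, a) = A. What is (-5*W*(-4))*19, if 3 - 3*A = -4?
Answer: -1330/3 ≈ -443.33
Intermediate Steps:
A = 7/3 (A = 1 - 1/3*(-4) = 1 + 4/3 = 7/3 ≈ 2.3333)
k(g, a) = -7/6 (k(g, a) = -1/2*7/3 = -7/6)
W = -7/6 (W = 1*(-7/6) = -7/6 ≈ -1.1667)
(-5*W*(-4))*19 = (-5*(-7/6)*(-4))*19 = ((35/6)*(-4))*19 = -70/3*19 = -1330/3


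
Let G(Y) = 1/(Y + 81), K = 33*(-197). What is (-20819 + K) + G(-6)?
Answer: -2048999/75 ≈ -27320.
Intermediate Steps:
K = -6501
G(Y) = 1/(81 + Y)
(-20819 + K) + G(-6) = (-20819 - 6501) + 1/(81 - 6) = -27320 + 1/75 = -2048999/75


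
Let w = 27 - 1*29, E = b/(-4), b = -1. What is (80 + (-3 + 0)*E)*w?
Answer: -317/2 ≈ -158.50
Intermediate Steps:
E = ¼ (E = -1/(-4) = -1*(-¼) = ¼ ≈ 0.25000)
w = -2 (w = 27 - 29 = -2)
(80 + (-3 + 0)*E)*w = (80 + (-3 + 0)*(¼))*(-2) = (80 - 3*¼)*(-2) = (80 - ¾)*(-2) = (317/4)*(-2) = -317/2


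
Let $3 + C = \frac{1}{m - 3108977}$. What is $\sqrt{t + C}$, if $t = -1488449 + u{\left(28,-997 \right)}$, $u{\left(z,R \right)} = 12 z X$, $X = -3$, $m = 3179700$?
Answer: $\frac{i \sqrt{7449895725065617}}{70723} \approx 1220.4 i$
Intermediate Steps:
$u{\left(z,R \right)} = - 36 z$ ($u{\left(z,R \right)} = 12 z \left(-3\right) = - 36 z$)
$t = -1489457$ ($t = -1488449 - 1008 = -1489457$)
$C = - \frac{212168}{70723}$ ($C = -3 + \frac{1}{3179700 - 3108977} = -3 + \frac{1}{70723} = - \frac{212168}{70723} \approx -3.0$)
$\sqrt{t + C} = \sqrt{-1489457 - \frac{212168}{70723}} = \sqrt{- \frac{105339079579}{70723}} = \frac{i \sqrt{7449895725065617}}{70723}$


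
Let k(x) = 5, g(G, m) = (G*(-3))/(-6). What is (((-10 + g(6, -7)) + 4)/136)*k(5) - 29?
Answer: -3959/136 ≈ -29.110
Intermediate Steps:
g(G, m) = G/2 (g(G, m) = -3*G*(-⅙) = G/2)
(((-10 + g(6, -7)) + 4)/136)*k(5) - 29 = (((-10 + (½)*6) + 4)/136)*5 - 29 = (((-10 + 3) + 4)*(1/136))*5 - 29 = ((-7 + 4)*(1/136))*5 - 29 = -3*1/136*5 - 29 = -3/136*5 - 29 = -15/136 - 29 = -3959/136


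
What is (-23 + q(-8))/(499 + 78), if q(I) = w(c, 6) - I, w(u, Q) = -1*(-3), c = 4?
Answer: -12/577 ≈ -0.020797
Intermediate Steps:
w(u, Q) = 3
q(I) = 3 - I
(-23 + q(-8))/(499 + 78) = (-23 + (3 - 1*(-8)))/(499 + 78) = (-23 + (3 + 8))/577 = (-23 + 11)*(1/577) = -12*1/577 = -12/577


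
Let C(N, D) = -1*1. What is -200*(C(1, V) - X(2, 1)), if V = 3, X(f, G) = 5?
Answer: 1200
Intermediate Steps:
C(N, D) = -1
-200*(C(1, V) - X(2, 1)) = -200*(-1 - 1*5) = -200*(-1 - 5) = -200*(-6) = 1200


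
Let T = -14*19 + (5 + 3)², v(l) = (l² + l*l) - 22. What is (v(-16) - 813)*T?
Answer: 65246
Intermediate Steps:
v(l) = -22 + 2*l² (v(l) = (l² + l²) - 22 = 2*l² - 22 = -22 + 2*l²)
T = -202 (T = -266 + 8² = -266 + 64 = -202)
(v(-16) - 813)*T = ((-22 + 2*(-16)²) - 813)*(-202) = ((-22 + 2*256) - 813)*(-202) = ((-22 + 512) - 813)*(-202) = (490 - 813)*(-202) = -323*(-202) = 65246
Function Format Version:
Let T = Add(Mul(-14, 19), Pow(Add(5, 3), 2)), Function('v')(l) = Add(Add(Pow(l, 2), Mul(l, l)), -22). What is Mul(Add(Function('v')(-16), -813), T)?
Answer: 65246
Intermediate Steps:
Function('v')(l) = Add(-22, Mul(2, Pow(l, 2))) (Function('v')(l) = Add(Add(Pow(l, 2), Pow(l, 2)), -22) = Add(Mul(2, Pow(l, 2)), -22) = Add(-22, Mul(2, Pow(l, 2))))
T = -202 (T = Add(-266, Pow(8, 2)) = Add(-266, 64) = -202)
Mul(Add(Function('v')(-16), -813), T) = Mul(Add(Add(-22, Mul(2, Pow(-16, 2))), -813), -202) = Mul(Add(Add(-22, Mul(2, 256)), -813), -202) = Mul(Add(Add(-22, 512), -813), -202) = Mul(Add(490, -813), -202) = Mul(-323, -202) = 65246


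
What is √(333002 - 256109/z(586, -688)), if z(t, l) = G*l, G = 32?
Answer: 3*√70057780014/1376 ≈ 577.07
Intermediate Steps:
z(t, l) = 32*l
√(333002 - 256109/z(586, -688)) = √(333002 - 256109/(32*(-688))) = √(333002 - 256109/(-22016)) = √(333002 - 256109*(-1/22016)) = √(333002 + 256109/22016) = √(7331628141/22016) = 3*√70057780014/1376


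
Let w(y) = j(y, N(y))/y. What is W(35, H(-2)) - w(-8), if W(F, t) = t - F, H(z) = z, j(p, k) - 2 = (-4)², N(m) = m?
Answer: -139/4 ≈ -34.750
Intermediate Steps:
j(p, k) = 18 (j(p, k) = 2 + (-4)² = 2 + 16 = 18)
w(y) = 18/y
W(35, H(-2)) - w(-8) = (-2 - 1*35) - 18/(-8) = (-2 - 35) - 18*(-1)/8 = -37 - 1*(-9/4) = -37 + 9/4 = -139/4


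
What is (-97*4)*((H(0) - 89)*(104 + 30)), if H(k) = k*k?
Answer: 4627288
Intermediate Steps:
H(k) = k²
(-97*4)*((H(0) - 89)*(104 + 30)) = (-97*4)*((0² - 89)*(104 + 30)) = -388*(0 - 89)*134 = -(-34532)*134 = -388*(-11926) = 4627288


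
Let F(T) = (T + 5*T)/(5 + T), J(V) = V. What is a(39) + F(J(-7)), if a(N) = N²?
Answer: 1542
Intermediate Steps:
F(T) = 6*T/(5 + T) (F(T) = (6*T)/(5 + T) = 6*T/(5 + T))
a(39) + F(J(-7)) = 39² + 6*(-7)/(5 - 7) = 1521 + 6*(-7)/(-2) = 1521 + 6*(-7)*(-½) = 1521 + 21 = 1542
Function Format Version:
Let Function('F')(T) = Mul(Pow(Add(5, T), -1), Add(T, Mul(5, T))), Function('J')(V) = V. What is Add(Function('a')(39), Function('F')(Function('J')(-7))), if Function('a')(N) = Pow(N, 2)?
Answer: 1542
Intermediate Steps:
Function('F')(T) = Mul(6, T, Pow(Add(5, T), -1)) (Function('F')(T) = Mul(Pow(Add(5, T), -1), Mul(6, T)) = Mul(6, T, Pow(Add(5, T), -1)))
Add(Function('a')(39), Function('F')(Function('J')(-7))) = Add(Pow(39, 2), Mul(6, -7, Pow(Add(5, -7), -1))) = Add(1521, Mul(6, -7, Pow(-2, -1))) = Add(1521, Mul(6, -7, Rational(-1, 2))) = Add(1521, 21) = 1542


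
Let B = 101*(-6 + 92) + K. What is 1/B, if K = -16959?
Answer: -1/8273 ≈ -0.00012088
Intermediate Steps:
B = -8273 (B = 101*(-6 + 92) - 16959 = 101*86 - 16959 = 8686 - 16959 = -8273)
1/B = 1/(-8273) = -1/8273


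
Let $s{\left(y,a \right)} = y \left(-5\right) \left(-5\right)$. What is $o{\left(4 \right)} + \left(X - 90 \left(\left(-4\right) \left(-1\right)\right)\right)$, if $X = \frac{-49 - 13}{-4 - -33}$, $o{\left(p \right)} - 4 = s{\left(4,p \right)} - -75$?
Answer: $- \frac{5311}{29} \approx -183.14$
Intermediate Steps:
$s{\left(y,a \right)} = 25 y$ ($s{\left(y,a \right)} = - 5 y \left(-5\right) = 25 y$)
$o{\left(p \right)} = 179$ ($o{\left(p \right)} = 4 + \left(25 \cdot 4 - -75\right) = 4 + \left(100 + 75\right) = 4 + 175 = 179$)
$X = - \frac{62}{29}$ ($X = - \frac{62}{-4 + 33} = - \frac{62}{29} \approx -2.1379$)
$o{\left(4 \right)} + \left(X - 90 \left(\left(-4\right) \left(-1\right)\right)\right) = 179 - \left(\frac{62}{29} + 90 \left(\left(-4\right) \left(-1\right)\right)\right) = 179 - \frac{10502}{29} = - \frac{5311}{29}$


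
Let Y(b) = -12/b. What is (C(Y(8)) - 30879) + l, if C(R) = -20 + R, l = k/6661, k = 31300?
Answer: -411593861/13322 ≈ -30896.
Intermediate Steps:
l = 31300/6661 ≈ 4.6990
(C(Y(8)) - 30879) + l = ((-20 - 12/8) - 30879) + 31300/6661 = ((-20 - 12*1/8) - 30879) + 31300/6661 = ((-20 - 3/2) - 30879) + 31300/6661 = (-43/2 - 30879) + 31300/6661 = -61801/2 + 31300/6661 = -411593861/13322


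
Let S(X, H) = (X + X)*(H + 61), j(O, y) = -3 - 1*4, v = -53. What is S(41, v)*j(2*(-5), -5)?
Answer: -4592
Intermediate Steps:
j(O, y) = -7 (j(O, y) = -3 - 4 = -7)
S(X, H) = 2*X*(61 + H) (S(X, H) = (2*X)*(61 + H) = 2*X*(61 + H))
S(41, v)*j(2*(-5), -5) = (2*41*(61 - 53))*(-7) = (2*41*8)*(-7) = 656*(-7) = -4592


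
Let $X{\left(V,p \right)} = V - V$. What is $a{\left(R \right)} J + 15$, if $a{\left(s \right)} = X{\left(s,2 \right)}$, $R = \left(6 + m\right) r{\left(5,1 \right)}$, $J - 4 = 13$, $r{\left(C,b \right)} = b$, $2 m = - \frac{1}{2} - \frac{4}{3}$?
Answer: $15$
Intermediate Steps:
$m = - \frac{11}{12}$ ($m = \frac{- \frac{1}{2} - \frac{4}{3}}{2} = \frac{1}{2} \left(- \frac{11}{6}\right) = - \frac{11}{12} \approx -0.91667$)
$J = 17$ ($J = 4 + 13 = 17$)
$R = \frac{61}{12}$ ($R = \left(6 - \frac{11}{12}\right) 1 = \frac{61}{12} \cdot 1 = \frac{61}{12} \approx 5.0833$)
$X{\left(V,p \right)} = 0$
$a{\left(s \right)} = 0$
$a{\left(R \right)} J + 15 = 0 \cdot 17 + 15 = 0 + 15 = 15$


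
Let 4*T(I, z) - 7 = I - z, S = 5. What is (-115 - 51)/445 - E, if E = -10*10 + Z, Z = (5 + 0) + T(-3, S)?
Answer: 168881/1780 ≈ 94.877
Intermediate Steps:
T(I, z) = 7/4 - z/4 + I/4 (T(I, z) = 7/4 + (I - z)/4 = 7/4 + (-z/4 + I/4) = 7/4 - z/4 + I/4)
Z = 19/4 (Z = (5 + 0) + (7/4 - ¼*5 + (¼)*(-3)) = 5 + (7/4 - 5/4 - ¾) = 5 - ¼ = 19/4 ≈ 4.7500)
E = -381/4 (E = -10*10 + 19/4 = -100 + 19/4 = -381/4 ≈ -95.250)
(-115 - 51)/445 - E = (-115 - 51)/445 - 1*(-381/4) = -166*1/445 + 381/4 = -166/445 + 381/4 = 168881/1780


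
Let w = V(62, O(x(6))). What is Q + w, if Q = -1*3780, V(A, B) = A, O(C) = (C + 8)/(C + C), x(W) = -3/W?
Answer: -3718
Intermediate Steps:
O(C) = (8 + C)/(2*C) (O(C) = (8 + C)/((2*C)) = (8 + C)*(1/(2*C)) = (8 + C)/(2*C))
Q = -3780
w = 62
Q + w = -3780 + 62 = -3718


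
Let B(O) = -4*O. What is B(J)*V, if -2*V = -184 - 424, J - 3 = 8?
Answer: -13376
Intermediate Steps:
J = 11 (J = 3 + 8 = 11)
V = 304 (V = -(-184 - 424)/2 = -1/2*(-608) = 304)
B(J)*V = -4*11*304 = -44*304 = -13376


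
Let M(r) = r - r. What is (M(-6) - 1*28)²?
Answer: 784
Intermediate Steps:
M(r) = 0
(M(-6) - 1*28)² = (0 - 1*28)² = (0 - 28)² = (-28)² = 784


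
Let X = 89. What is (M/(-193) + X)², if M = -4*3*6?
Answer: 297528001/37249 ≈ 7987.5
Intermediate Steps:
M = -72 (M = -12*6 = -72)
(M/(-193) + X)² = (-72/(-193) + 89)² = (-72*(-1/193) + 89)² = (72/193 + 89)² = (17249/193)² = 297528001/37249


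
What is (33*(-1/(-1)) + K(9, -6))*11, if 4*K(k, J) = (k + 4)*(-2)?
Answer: 583/2 ≈ 291.50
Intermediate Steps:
K(k, J) = -2 - k/2 (K(k, J) = ((k + 4)*(-2))/4 = ((4 + k)*(-2))/4 = (-8 - 2*k)/4 = -2 - k/2)
(33*(-1/(-1)) + K(9, -6))*11 = (33*(-1/(-1)) + (-2 - 1/2*9))*11 = (33*(-1*(-1)) + (-2 - 9/2))*11 = (33*1 - 13/2)*11 = (33 - 13/2)*11 = (53/2)*11 = 583/2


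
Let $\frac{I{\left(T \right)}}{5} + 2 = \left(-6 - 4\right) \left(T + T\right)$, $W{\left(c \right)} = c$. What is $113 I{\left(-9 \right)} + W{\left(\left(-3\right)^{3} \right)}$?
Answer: $100543$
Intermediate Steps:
$I{\left(T \right)} = -10 - 100 T$ ($I{\left(T \right)} = -10 + 5 \left(-6 - 4\right) \left(T + T\right) = -10 + 5 \left(- 10 \cdot 2 T\right) = -10 + 5 \left(- 20 T\right) = -10 - 100 T$)
$113 I{\left(-9 \right)} + W{\left(\left(-3\right)^{3} \right)} = 113 \left(-10 - -900\right) + \left(-3\right)^{3} = 113 \left(-10 + 900\right) - 27 = 113 \cdot 890 - 27 = 100570 - 27 = 100543$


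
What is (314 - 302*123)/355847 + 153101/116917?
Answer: 50174244603/41604563699 ≈ 1.2060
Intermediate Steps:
(314 - 302*123)/355847 + 153101/116917 = (314 - 37146)*(1/355847) + 153101*(1/116917) = -36832*1/355847 + 153101/116917 = -36832/355847 + 153101/116917 = 50174244603/41604563699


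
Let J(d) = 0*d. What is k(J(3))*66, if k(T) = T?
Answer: 0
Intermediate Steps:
J(d) = 0
k(J(3))*66 = 0*66 = 0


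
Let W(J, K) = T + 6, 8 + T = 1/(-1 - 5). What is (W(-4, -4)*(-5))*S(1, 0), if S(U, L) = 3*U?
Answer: 65/2 ≈ 32.500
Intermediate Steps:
T = -49/6 (T = -8 + 1/(-1 - 5) = -8 + 1/(-6) = -8 - 1/6 = -49/6 ≈ -8.1667)
W(J, K) = -13/6 (W(J, K) = -49/6 + 6 = -13/6)
(W(-4, -4)*(-5))*S(1, 0) = (-13/6*(-5))*(3*1) = (65/6)*3 = 65/2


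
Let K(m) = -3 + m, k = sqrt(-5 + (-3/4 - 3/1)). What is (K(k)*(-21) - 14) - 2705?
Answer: -2656 - 21*I*sqrt(35)/2 ≈ -2656.0 - 62.119*I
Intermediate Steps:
k = I*sqrt(35)/2 (k = sqrt(-5 + (-3*1/4 - 3*1)) = sqrt(-5 + (-3/4 - 3)) = sqrt(-5 - 15/4) = sqrt(-35/4) = I*sqrt(35)/2 ≈ 2.958*I)
(K(k)*(-21) - 14) - 2705 = ((-3 + I*sqrt(35)/2)*(-21) - 14) - 2705 = ((63 - 21*I*sqrt(35)/2) - 14) - 2705 = (49 - 21*I*sqrt(35)/2) - 2705 = -2656 - 21*I*sqrt(35)/2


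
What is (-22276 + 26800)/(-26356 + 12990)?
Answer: -2262/6683 ≈ -0.33847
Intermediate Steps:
(-22276 + 26800)/(-26356 + 12990) = 4524/(-13366) = 4524*(-1/13366) = -2262/6683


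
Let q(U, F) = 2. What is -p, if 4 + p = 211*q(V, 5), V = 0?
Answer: -418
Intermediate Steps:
p = 418 (p = -4 + 211*2 = -4 + 422 = 418)
-p = -1*418 = -418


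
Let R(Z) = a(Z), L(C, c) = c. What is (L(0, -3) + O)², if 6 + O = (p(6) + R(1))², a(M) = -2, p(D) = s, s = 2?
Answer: 81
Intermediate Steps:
p(D) = 2
R(Z) = -2
O = -6 (O = -6 + (2 - 2)² = -6 + 0² = -6 + 0 = -6)
(L(0, -3) + O)² = (-3 - 6)² = (-9)² = 81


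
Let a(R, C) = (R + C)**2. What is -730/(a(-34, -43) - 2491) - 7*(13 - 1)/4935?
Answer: -92651/403965 ≈ -0.22935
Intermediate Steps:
a(R, C) = (C + R)**2
-730/(a(-34, -43) - 2491) - 7*(13 - 1)/4935 = -730/((-43 - 34)**2 - 2491) - 7*(13 - 1)/4935 = -730/((-77)**2 - 2491) - 7*12*(1/4935) = -730/(5929 - 2491) - 84*1/4935 = -730/3438 - 4/235 = -730*1/3438 - 4/235 = -365/1719 - 4/235 = -92651/403965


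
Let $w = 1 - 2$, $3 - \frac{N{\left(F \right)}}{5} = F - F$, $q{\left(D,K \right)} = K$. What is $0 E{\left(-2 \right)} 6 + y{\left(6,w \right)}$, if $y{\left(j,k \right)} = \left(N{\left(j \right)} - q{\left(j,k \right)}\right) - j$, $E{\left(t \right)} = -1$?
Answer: $10$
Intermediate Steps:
$N{\left(F \right)} = 15$ ($N{\left(F \right)} = 15 - 5 \left(F - F\right) = 15 - 0 = 15 + 0 = 15$)
$w = -1$ ($w = 1 - 2 = -1$)
$y{\left(j,k \right)} = 15 - j - k$ ($y{\left(j,k \right)} = \left(15 - k\right) - j = 15 - j - k$)
$0 E{\left(-2 \right)} 6 + y{\left(6,w \right)} = 0 \left(-1\right) 6 - -10 = 0 \cdot 6 + \left(15 - 6 + 1\right) = 0 + 10 = 10$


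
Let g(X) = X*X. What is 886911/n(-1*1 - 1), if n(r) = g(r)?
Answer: 886911/4 ≈ 2.2173e+5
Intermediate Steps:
g(X) = X**2
n(r) = r**2
886911/n(-1*1 - 1) = 886911/((-1*1 - 1)**2) = 886911/((-1 - 1)**2) = 886911/((-2)**2) = 886911/4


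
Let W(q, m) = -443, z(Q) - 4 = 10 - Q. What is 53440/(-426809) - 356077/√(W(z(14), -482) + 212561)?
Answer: -53440/426809 - 356077*√212118/212118 ≈ -773.26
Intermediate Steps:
z(Q) = 14 - Q (z(Q) = 4 + (10 - Q) = 14 - Q)
53440/(-426809) - 356077/√(W(z(14), -482) + 212561) = 53440/(-426809) - 356077/√(-443 + 212561) = 53440*(-1/426809) - 356077*√212118/212118 = -53440/426809 - 356077*√212118/212118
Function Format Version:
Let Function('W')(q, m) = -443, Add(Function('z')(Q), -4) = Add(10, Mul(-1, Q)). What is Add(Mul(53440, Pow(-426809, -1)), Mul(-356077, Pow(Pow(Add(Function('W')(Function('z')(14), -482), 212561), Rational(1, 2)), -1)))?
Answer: Add(Rational(-53440, 426809), Mul(Rational(-356077, 212118), Pow(212118, Rational(1, 2)))) ≈ -773.26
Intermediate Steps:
Function('z')(Q) = Add(14, Mul(-1, Q)) (Function('z')(Q) = Add(4, Add(10, Mul(-1, Q))) = Add(14, Mul(-1, Q)))
Add(Mul(53440, Pow(-426809, -1)), Mul(-356077, Pow(Pow(Add(Function('W')(Function('z')(14), -482), 212561), Rational(1, 2)), -1))) = Add(Mul(53440, Pow(-426809, -1)), Mul(-356077, Pow(Pow(Add(-443, 212561), Rational(1, 2)), -1))) = Add(Mul(53440, Rational(-1, 426809)), Mul(-356077, Pow(Pow(212118, Rational(1, 2)), -1))) = Add(Rational(-53440, 426809), Mul(-356077, Mul(Rational(1, 212118), Pow(212118, Rational(1, 2))))) = Add(Rational(-53440, 426809), Mul(Rational(-356077, 212118), Pow(212118, Rational(1, 2))))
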